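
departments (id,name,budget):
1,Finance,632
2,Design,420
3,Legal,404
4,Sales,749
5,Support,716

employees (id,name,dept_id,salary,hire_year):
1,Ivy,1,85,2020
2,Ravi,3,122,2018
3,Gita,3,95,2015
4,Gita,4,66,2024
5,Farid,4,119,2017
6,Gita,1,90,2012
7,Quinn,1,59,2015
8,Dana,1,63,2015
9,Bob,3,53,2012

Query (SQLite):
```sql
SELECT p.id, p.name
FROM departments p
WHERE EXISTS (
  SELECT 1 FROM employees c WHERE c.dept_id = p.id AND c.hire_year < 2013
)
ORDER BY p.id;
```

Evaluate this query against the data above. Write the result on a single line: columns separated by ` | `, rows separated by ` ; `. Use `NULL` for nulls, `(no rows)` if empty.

For each departments row, check whether any employees with matching dept_id has hire_year < 2013.
Keep rows where that is true.

1 | Finance ; 3 | Legal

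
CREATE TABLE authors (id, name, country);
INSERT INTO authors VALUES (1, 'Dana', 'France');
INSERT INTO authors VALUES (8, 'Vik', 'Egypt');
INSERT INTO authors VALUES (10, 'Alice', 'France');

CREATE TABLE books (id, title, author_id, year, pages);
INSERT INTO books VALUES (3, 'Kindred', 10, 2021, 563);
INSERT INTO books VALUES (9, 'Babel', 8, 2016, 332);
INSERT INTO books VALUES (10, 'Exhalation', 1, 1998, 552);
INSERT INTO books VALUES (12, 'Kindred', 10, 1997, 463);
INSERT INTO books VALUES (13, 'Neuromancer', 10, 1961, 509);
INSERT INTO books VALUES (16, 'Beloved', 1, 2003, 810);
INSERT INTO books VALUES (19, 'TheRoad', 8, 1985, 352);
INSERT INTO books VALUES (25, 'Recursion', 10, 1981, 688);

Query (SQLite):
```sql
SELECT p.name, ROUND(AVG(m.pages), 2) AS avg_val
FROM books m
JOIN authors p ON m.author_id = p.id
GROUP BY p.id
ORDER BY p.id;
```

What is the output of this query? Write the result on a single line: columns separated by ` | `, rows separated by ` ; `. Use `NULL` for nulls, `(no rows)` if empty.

Dana | 681 ; Vik | 342 ; Alice | 555.75

Join each books row to its authors via author_id.
Group joined rows by authors.id; compute ROUND(AVG(m.pages), 2) per group.
  1: ids {10, 16} → ROUND(AVG(m.pages), 2)=681
  8: ids {9, 19} → ROUND(AVG(m.pages), 2)=342
  10: ids {3, 12, 13, 25} → ROUND(AVG(m.pages), 2)=555.75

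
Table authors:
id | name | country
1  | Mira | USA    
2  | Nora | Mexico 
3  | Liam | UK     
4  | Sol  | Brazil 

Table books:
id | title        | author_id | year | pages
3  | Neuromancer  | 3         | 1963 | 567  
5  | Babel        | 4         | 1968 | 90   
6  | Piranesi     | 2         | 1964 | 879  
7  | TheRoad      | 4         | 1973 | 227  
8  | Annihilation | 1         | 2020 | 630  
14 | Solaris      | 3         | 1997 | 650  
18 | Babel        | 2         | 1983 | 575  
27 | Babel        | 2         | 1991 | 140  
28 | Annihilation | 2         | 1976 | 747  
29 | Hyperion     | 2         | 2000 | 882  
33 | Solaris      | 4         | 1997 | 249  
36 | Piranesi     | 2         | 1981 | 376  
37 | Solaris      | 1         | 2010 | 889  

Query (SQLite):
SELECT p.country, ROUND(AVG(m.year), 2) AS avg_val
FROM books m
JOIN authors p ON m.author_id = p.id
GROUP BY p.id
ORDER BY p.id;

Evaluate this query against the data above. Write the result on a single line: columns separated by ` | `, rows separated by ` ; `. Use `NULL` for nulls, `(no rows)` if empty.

USA | 2015 ; Mexico | 1982.5 ; UK | 1980 ; Brazil | 1979.33

Join each books row to its authors via author_id.
Group joined rows by authors.id; compute ROUND(AVG(m.year), 2) per group.
  1: ids {8, 37} → ROUND(AVG(m.year), 2)=2015
  2: ids {6, 18, 27, 28, 29, 36} → ROUND(AVG(m.year), 2)=1982.5
  3: ids {3, 14} → ROUND(AVG(m.year), 2)=1980
  4: ids {5, 7, 33} → ROUND(AVG(m.year), 2)=1979.33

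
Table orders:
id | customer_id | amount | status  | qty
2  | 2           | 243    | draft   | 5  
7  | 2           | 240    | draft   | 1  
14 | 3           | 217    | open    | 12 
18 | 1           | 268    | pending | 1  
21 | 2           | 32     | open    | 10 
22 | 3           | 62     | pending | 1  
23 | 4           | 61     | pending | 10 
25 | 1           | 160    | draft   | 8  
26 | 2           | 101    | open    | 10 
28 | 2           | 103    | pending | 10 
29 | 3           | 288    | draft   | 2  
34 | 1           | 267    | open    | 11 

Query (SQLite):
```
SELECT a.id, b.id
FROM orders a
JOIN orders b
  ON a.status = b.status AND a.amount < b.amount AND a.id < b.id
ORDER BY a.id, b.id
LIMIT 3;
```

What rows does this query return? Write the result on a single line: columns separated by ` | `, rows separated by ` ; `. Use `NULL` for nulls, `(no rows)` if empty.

2 | 29 ; 7 | 29 ; 14 | 34

Pairs (a,b) with same status, a.amount < b.amount, a.id < b.id.
status groups: draft:{2,7,25,29} open:{14,21,26,34} pending:{18,22,23,28}
Ordered by (a.id, b.id); first 3.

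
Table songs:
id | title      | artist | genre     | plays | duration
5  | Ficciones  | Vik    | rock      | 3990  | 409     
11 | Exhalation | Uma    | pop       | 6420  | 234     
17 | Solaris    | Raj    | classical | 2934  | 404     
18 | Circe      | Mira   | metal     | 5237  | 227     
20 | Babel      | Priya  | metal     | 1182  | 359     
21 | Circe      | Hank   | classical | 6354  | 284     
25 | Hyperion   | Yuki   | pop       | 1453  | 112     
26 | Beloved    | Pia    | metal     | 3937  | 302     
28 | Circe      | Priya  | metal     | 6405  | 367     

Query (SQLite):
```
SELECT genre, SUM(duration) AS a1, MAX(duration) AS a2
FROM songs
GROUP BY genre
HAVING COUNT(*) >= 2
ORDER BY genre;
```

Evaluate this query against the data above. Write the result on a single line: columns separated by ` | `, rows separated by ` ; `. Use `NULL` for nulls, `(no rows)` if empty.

classical | 688 | 404 ; metal | 1255 | 367 ; pop | 346 | 234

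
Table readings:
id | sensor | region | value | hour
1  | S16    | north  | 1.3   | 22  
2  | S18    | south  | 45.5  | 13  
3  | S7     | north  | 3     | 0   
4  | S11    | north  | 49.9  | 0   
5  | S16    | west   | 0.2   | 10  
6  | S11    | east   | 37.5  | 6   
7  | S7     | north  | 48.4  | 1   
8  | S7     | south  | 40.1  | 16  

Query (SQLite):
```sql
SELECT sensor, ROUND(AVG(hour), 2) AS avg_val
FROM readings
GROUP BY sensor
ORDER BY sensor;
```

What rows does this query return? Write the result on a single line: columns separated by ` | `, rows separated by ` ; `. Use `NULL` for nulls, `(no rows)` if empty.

Partition readings by sensor; compute ROUND(AVG(hour), 2) within each group.
  S11: ids {4, 6} → ROUND(AVG(hour), 2)=3
  S16: ids {1, 5} → ROUND(AVG(hour), 2)=16
  S18: ids {2} → ROUND(AVG(hour), 2)=13
  S7: ids {3, 7, 8} → ROUND(AVG(hour), 2)=5.67

S11 | 3 ; S16 | 16 ; S18 | 13 ; S7 | 5.67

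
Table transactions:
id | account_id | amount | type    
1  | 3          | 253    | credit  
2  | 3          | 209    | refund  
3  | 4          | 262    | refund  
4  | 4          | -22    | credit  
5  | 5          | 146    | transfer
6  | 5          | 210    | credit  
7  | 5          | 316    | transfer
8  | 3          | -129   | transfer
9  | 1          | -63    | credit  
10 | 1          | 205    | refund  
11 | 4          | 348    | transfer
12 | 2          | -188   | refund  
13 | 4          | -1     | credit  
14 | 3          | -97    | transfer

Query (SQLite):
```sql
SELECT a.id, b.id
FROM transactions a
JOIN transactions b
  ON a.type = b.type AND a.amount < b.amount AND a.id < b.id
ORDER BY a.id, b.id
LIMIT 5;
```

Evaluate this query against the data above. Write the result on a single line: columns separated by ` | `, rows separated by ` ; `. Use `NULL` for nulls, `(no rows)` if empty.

2 | 3 ; 4 | 6 ; 4 | 13 ; 5 | 7 ; 5 | 11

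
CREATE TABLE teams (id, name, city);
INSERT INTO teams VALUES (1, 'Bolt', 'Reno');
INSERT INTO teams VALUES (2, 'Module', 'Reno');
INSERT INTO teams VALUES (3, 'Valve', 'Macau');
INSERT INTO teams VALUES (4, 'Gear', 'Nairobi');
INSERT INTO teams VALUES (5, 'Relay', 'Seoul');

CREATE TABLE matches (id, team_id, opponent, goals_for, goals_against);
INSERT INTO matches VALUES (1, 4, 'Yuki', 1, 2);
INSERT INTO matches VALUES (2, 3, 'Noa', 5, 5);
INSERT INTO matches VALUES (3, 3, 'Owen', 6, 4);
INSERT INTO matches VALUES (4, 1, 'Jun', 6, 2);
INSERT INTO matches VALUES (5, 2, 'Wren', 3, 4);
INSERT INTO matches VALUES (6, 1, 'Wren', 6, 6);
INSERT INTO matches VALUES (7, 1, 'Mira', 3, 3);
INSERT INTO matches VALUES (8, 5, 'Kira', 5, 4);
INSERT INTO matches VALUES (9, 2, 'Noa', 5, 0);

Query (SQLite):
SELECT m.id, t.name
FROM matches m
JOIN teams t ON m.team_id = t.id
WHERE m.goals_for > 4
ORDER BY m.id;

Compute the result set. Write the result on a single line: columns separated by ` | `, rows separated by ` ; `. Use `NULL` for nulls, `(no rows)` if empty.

Each matches row matches the teams row where team_id = teams.id.
Then keep rows with m.goals_for > 4.

2 | Valve ; 3 | Valve ; 4 | Bolt ; 6 | Bolt ; 8 | Relay ; 9 | Module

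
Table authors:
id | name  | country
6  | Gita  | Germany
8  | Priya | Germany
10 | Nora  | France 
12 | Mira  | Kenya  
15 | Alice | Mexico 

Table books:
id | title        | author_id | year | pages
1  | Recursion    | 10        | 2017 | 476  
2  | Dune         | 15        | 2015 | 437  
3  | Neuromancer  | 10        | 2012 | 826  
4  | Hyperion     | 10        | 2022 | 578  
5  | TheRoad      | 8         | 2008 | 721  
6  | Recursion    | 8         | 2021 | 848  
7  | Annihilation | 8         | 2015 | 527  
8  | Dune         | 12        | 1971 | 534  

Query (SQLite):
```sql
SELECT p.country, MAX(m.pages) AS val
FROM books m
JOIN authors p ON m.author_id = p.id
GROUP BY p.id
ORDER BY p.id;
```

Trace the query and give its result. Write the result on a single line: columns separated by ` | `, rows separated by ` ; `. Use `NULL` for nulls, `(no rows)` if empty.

Join each books row to its authors via author_id.
Group joined rows by authors.id; compute MAX(m.pages) per group.
  8: ids {5, 6, 7} → MAX(m.pages)=848
  10: ids {1, 3, 4} → MAX(m.pages)=826
  12: ids {8} → MAX(m.pages)=534
  15: ids {2} → MAX(m.pages)=437

Germany | 848 ; France | 826 ; Kenya | 534 ; Mexico | 437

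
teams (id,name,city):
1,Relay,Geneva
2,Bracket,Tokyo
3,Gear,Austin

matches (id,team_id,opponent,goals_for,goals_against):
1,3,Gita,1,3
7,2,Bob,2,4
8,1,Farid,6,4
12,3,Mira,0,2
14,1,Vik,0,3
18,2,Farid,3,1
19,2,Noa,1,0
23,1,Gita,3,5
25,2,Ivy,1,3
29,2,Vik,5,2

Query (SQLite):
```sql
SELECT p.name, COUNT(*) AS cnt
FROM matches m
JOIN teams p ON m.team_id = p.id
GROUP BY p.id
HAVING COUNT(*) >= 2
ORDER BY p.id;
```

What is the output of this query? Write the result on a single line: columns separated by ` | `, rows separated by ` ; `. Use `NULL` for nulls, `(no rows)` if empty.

Relay | 3 ; Bracket | 5 ; Gear | 2

Join each matches row to its teams via team_id.
Group joined rows by teams.id; compute COUNT(*) per group.
HAVING: keep groups with count ≥ 2.
  1: ids {8, 14, 23} → COUNT(*)=3
  2: ids {7, 18, 19, 25, 29} → COUNT(*)=5
  3: ids {1, 12} → COUNT(*)=2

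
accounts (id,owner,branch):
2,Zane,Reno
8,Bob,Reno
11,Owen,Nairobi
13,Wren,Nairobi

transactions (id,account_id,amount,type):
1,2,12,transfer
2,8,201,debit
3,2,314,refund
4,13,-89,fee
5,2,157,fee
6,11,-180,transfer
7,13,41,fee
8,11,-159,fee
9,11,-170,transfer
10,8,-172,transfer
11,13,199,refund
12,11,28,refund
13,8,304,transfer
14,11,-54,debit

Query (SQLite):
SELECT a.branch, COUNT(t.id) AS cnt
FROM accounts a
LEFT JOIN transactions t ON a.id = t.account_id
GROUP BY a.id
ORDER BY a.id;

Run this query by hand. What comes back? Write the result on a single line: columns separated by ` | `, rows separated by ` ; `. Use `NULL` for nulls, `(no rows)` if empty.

LEFT JOIN keeps every accounts row; unmatched ones get NULL for transactions columns.
Group by accounts.id and compute COUNT(t.id). COUNT(col) of an all-NULL group is 0.
  2: ids {1, 3, 5} → COUNT(t.id)=3
  8: ids {2, 10, 13} → COUNT(t.id)=3
  11: ids {6, 8, 9, 12, 14} → COUNT(t.id)=5
  13: ids {4, 7, 11} → COUNT(t.id)=3

Reno | 3 ; Reno | 3 ; Nairobi | 5 ; Nairobi | 3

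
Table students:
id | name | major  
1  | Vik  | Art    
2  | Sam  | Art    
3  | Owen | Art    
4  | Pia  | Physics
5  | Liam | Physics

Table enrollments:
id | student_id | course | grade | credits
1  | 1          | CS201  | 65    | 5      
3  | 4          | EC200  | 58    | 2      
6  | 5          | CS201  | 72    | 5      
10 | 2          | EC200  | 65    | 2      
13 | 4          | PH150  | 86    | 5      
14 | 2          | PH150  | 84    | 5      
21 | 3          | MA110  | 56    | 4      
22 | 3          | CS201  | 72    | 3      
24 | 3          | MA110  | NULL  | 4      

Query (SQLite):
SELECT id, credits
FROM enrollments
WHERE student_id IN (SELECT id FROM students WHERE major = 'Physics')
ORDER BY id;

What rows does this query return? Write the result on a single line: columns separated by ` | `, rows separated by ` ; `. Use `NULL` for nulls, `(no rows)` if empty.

3 | 2 ; 6 | 5 ; 13 | 5

Inner query: students.id where major = 'Physics'.
Outer: keep enrollments rows whose student_id is in that set.
Inner query → {4, 5}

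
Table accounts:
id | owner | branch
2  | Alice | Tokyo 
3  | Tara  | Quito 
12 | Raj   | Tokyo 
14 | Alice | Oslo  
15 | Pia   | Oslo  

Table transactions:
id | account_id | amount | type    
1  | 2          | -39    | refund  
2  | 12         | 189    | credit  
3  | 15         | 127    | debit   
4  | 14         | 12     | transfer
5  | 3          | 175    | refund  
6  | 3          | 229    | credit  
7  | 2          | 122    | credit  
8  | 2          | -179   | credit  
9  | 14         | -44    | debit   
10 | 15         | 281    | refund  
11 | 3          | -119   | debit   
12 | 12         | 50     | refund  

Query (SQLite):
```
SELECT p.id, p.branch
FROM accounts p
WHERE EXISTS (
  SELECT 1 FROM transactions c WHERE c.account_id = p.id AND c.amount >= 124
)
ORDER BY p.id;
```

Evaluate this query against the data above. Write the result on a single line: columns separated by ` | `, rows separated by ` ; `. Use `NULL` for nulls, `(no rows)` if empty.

For each accounts row, check whether any transactions with matching account_id has amount >= 124.
Keep rows where that is true.

3 | Quito ; 12 | Tokyo ; 15 | Oslo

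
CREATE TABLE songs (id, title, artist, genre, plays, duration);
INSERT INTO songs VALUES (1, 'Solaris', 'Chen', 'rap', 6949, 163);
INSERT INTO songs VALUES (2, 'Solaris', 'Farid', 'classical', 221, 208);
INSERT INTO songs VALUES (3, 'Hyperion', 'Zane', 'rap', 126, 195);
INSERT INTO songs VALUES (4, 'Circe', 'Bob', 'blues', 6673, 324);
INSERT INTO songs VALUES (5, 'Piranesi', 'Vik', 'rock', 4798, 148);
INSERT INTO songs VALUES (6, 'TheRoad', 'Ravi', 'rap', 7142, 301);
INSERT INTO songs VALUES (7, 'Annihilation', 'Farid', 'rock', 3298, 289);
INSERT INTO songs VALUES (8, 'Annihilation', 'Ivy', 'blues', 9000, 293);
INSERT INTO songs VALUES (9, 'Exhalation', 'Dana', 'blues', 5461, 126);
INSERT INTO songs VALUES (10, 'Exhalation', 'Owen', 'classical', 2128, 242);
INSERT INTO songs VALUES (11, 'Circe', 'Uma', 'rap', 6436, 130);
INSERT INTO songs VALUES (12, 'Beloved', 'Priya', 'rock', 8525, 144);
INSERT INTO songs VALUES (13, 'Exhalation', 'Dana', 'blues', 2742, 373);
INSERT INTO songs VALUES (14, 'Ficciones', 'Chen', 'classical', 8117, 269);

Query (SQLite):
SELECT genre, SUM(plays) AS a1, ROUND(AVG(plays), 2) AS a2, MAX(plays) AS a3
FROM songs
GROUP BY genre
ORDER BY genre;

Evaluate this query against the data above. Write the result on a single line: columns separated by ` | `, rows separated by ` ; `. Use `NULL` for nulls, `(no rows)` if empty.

Group songs by genre.
Per group compute: SUM(plays), ROUND(AVG(plays), 2), MAX(plays).
  blues: ids {4, 8, 9, 13} → SUM(plays)=23876, ROUND(AVG(plays), 2)=5969, MAX(plays)=9000
  classical: ids {2, 10, 14} → SUM(plays)=10466, ROUND(AVG(plays), 2)=3488.67, MAX(plays)=8117
  rap: ids {1, 3, 6, 11} → SUM(plays)=20653, ROUND(AVG(plays), 2)=5163.25, MAX(plays)=7142
  rock: ids {5, 7, 12} → SUM(plays)=16621, ROUND(AVG(plays), 2)=5540.33, MAX(plays)=8525

blues | 23876 | 5969 | 9000 ; classical | 10466 | 3488.67 | 8117 ; rap | 20653 | 5163.25 | 7142 ; rock | 16621 | 5540.33 | 8525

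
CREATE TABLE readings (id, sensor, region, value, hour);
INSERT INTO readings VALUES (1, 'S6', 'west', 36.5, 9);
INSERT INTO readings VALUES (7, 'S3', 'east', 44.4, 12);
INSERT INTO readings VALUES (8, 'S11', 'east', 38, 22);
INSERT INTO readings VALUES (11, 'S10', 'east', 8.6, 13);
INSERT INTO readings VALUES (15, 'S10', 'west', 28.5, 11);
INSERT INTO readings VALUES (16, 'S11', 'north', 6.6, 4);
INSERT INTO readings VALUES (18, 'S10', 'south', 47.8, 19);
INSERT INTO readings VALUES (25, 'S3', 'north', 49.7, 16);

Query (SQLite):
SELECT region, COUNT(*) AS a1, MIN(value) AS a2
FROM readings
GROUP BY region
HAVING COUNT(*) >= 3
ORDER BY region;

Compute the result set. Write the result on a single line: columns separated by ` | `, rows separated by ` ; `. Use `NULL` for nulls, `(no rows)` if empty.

east | 3 | 8.6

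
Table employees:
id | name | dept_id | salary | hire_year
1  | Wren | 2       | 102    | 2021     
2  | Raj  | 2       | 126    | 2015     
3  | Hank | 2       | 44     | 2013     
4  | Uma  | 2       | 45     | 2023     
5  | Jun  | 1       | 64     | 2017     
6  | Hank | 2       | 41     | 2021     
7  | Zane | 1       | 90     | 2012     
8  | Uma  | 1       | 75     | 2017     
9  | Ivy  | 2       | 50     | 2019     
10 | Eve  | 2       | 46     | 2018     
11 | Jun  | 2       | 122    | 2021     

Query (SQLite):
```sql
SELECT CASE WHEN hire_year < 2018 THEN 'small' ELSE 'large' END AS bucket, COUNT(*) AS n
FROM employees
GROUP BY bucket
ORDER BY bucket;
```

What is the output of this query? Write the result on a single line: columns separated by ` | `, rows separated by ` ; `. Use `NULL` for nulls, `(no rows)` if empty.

large | 6 ; small | 5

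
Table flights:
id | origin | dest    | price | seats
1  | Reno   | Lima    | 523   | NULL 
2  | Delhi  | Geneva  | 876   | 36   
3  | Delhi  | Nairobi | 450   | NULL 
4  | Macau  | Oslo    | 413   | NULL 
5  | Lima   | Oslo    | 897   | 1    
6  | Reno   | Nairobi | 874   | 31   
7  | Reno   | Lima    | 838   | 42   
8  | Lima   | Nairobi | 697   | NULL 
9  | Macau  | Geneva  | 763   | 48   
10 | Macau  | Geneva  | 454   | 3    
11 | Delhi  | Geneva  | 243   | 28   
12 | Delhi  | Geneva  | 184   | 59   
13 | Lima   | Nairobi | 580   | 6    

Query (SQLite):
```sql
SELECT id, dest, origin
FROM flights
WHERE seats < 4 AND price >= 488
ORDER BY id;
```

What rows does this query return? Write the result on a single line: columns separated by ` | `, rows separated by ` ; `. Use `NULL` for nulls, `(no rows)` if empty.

5 | Oslo | Lima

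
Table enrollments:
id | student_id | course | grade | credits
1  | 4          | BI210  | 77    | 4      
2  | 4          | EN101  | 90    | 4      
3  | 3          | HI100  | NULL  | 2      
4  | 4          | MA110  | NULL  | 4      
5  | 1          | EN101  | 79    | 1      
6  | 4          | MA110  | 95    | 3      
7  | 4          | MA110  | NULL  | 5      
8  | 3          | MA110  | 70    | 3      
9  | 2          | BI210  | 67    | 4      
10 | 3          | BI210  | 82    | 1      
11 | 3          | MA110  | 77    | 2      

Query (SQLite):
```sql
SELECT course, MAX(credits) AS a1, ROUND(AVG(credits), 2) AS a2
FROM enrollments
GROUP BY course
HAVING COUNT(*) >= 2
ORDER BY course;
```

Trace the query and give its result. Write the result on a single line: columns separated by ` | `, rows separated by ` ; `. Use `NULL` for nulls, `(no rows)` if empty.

BI210 | 4 | 3 ; EN101 | 4 | 2.5 ; MA110 | 5 | 3.4

Group enrollments by course.
Per group compute: MAX(credits), ROUND(AVG(credits), 2).
HAVING: drop groups with fewer than 2 rows.
  BI210: ids {1, 9, 10} → MAX(credits)=4, ROUND(AVG(credits), 2)=3
  EN101: ids {2, 5} → MAX(credits)=4, ROUND(AVG(credits), 2)=2.5
  HI100: ids {3} → MAX(credits)=2, ROUND(AVG(credits), 2)=2
  MA110: ids {4, 6, 7, 8, 11} → MAX(credits)=5, ROUND(AVG(credits), 2)=3.4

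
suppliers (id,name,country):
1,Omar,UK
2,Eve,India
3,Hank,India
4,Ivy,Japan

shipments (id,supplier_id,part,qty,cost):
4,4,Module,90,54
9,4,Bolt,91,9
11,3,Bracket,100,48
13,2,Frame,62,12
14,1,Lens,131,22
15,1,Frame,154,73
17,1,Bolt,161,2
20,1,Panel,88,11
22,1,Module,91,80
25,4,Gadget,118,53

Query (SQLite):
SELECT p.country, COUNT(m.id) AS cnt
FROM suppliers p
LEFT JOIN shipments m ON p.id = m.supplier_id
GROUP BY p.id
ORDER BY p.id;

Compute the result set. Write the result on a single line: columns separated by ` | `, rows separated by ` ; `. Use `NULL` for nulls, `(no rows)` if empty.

UK | 5 ; India | 1 ; India | 1 ; Japan | 3

LEFT JOIN keeps every suppliers row; unmatched ones get NULL for shipments columns.
Group by suppliers.id and compute COUNT(m.id). COUNT(col) of an all-NULL group is 0.
  1: ids {14, 15, 17, 20, 22} → COUNT(m.id)=5
  2: ids {13} → COUNT(m.id)=1
  3: ids {11} → COUNT(m.id)=1
  4: ids {4, 9, 25} → COUNT(m.id)=3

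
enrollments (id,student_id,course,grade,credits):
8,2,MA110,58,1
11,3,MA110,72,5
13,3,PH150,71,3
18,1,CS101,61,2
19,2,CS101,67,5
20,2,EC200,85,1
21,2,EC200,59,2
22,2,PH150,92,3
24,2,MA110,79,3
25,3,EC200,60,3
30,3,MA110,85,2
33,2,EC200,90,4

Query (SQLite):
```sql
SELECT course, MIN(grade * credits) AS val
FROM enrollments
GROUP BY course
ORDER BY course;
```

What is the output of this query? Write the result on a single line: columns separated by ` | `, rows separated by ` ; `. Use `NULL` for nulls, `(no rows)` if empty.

For each row compute grade * credits.
Group by course; take MIN of the expression per group.
  CS101: ids {18, 19} → MIN(grade * credits)=122
  EC200: ids {20, 21, 25, 33} → MIN(grade * credits)=85
  MA110: ids {8, 11, 24, 30} → MIN(grade * credits)=58
  PH150: ids {13, 22} → MIN(grade * credits)=213

CS101 | 122 ; EC200 | 85 ; MA110 | 58 ; PH150 | 213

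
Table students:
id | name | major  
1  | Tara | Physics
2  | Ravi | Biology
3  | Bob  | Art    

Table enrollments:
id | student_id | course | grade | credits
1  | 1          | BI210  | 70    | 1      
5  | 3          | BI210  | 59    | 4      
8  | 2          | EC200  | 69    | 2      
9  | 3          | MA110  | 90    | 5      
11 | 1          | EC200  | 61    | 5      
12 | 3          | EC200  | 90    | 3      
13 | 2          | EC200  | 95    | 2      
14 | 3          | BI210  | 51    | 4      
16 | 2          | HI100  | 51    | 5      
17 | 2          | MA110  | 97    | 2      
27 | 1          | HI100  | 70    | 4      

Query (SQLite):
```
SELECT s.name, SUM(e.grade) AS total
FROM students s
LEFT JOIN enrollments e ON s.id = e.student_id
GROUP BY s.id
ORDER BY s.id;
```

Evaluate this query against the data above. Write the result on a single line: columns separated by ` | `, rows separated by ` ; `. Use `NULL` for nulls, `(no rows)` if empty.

Tara | 201 ; Ravi | 312 ; Bob | 290

LEFT JOIN keeps every students row; unmatched ones get NULL for enrollments columns.
Group by students.id and compute SUM(e.grade). SUM over an all-NULL group is NULL.
  1: ids {1, 11, 27} → SUM(e.grade)=201
  2: ids {8, 13, 16, 17} → SUM(e.grade)=312
  3: ids {5, 9, 12, 14} → SUM(e.grade)=290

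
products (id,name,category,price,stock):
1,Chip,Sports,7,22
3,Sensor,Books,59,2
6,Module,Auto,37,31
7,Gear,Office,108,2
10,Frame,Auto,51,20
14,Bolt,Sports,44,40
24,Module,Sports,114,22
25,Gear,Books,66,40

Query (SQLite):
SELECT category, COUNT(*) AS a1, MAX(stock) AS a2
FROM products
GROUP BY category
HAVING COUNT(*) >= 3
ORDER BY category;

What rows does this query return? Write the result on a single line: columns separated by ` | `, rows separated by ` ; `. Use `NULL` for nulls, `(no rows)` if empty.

Group products by category.
Per group compute: COUNT(*), MAX(stock).
HAVING: drop groups with fewer than 3 rows.
  Auto: ids {6, 10} → COUNT(*)=2, MAX(stock)=31
  Books: ids {3, 25} → COUNT(*)=2, MAX(stock)=40
  Office: ids {7} → COUNT(*)=1, MAX(stock)=2
  Sports: ids {1, 14, 24} → COUNT(*)=3, MAX(stock)=40

Sports | 3 | 40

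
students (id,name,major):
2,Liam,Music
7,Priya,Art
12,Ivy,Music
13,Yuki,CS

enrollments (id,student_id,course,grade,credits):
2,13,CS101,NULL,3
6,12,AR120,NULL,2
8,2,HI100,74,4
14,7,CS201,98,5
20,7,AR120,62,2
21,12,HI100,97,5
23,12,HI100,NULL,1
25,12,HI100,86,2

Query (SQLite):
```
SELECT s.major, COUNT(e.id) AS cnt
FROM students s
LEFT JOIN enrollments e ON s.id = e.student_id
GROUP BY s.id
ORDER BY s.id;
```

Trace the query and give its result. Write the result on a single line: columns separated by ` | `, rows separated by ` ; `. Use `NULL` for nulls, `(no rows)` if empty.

LEFT JOIN keeps every students row; unmatched ones get NULL for enrollments columns.
Group by students.id and compute COUNT(e.id). COUNT(col) of an all-NULL group is 0.
  2: ids {8} → COUNT(e.id)=1
  7: ids {14, 20} → COUNT(e.id)=2
  12: ids {6, 21, 23, 25} → COUNT(e.id)=4
  13: ids {2} → COUNT(e.id)=1

Music | 1 ; Art | 2 ; Music | 4 ; CS | 1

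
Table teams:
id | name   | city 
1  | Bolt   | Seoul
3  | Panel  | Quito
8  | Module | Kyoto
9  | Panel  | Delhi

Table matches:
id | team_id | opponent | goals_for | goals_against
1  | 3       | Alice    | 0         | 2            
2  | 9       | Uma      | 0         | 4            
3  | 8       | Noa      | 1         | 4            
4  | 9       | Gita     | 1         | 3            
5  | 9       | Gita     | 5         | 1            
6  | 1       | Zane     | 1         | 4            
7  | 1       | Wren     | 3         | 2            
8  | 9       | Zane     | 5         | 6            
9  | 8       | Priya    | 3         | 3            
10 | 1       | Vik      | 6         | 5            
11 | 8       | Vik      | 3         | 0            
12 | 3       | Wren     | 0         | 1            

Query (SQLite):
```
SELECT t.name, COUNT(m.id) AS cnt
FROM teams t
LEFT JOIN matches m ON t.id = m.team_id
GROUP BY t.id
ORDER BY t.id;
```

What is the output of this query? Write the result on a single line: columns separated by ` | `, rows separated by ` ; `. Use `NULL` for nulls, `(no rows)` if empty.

Bolt | 3 ; Panel | 2 ; Module | 3 ; Panel | 4

LEFT JOIN keeps every teams row; unmatched ones get NULL for matches columns.
Group by teams.id and compute COUNT(m.id). COUNT(col) of an all-NULL group is 0.
  1: ids {6, 7, 10} → COUNT(m.id)=3
  3: ids {1, 12} → COUNT(m.id)=2
  8: ids {3, 9, 11} → COUNT(m.id)=3
  9: ids {2, 4, 5, 8} → COUNT(m.id)=4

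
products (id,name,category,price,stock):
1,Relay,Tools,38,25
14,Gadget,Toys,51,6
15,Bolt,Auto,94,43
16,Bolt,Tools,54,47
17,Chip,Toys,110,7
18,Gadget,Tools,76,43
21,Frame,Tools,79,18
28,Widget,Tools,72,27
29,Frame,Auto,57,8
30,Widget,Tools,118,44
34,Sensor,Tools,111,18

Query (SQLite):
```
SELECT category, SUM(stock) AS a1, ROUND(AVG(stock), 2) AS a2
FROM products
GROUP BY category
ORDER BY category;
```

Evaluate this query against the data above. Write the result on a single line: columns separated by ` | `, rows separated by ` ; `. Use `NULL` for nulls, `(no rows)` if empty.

Auto | 51 | 25.5 ; Tools | 222 | 31.71 ; Toys | 13 | 6.5

Group products by category.
Per group compute: SUM(stock), ROUND(AVG(stock), 2).
  Auto: ids {15, 29} → SUM(stock)=51, ROUND(AVG(stock), 2)=25.5
  Tools: ids {1, 16, 18, 21, 28, 30, 34} → SUM(stock)=222, ROUND(AVG(stock), 2)=31.71
  Toys: ids {14, 17} → SUM(stock)=13, ROUND(AVG(stock), 2)=6.5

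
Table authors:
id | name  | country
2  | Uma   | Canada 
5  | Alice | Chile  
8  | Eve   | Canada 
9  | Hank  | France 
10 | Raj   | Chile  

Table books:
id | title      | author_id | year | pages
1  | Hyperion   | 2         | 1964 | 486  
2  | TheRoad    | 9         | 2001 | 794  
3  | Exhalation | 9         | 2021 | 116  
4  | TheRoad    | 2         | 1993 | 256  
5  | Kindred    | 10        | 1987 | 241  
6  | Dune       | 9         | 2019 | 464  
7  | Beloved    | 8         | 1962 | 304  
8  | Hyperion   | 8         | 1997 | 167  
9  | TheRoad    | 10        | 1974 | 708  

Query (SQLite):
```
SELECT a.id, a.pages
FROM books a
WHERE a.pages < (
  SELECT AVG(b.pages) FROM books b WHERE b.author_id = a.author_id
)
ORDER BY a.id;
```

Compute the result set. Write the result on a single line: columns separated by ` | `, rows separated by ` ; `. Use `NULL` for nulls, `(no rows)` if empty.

For each books row a, compute AVG(pages) over rows sharing a.author_id.
Keep row a if a.pages < that per-group AVG.
  author_id=2: AVG(pages) = 371.0
  author_id=8: AVG(pages) = 235.5
  author_id=9: AVG(pages) = 458.0
  author_id=10: AVG(pages) = 474.5

3 | 116 ; 4 | 256 ; 5 | 241 ; 8 | 167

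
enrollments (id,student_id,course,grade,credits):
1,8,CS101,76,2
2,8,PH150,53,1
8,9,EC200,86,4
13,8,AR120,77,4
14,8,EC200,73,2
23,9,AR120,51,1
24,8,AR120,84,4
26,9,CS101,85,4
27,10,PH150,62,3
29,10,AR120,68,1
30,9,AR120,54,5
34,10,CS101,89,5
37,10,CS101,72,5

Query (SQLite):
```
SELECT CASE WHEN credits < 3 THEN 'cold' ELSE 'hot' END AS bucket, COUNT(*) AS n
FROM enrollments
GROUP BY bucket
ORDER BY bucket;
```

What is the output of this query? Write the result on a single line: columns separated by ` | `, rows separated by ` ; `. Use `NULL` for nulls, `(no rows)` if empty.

Bucket rows by credits < 3 → 'cold' else 'hot'; count each bucket.

cold | 5 ; hot | 8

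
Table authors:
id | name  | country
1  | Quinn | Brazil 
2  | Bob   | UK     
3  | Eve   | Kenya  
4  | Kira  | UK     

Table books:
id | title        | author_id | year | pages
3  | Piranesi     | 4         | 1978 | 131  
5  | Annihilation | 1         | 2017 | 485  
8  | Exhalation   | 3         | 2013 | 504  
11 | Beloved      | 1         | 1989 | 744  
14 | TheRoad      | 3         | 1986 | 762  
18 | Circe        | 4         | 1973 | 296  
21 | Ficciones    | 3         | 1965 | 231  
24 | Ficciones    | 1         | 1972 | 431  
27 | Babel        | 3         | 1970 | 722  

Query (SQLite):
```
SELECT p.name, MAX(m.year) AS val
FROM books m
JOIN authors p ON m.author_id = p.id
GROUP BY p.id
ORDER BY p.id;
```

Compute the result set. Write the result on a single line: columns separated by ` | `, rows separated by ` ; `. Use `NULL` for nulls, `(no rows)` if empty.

Quinn | 2017 ; Eve | 2013 ; Kira | 1978

Join each books row to its authors via author_id.
Group joined rows by authors.id; compute MAX(m.year) per group.
  1: ids {5, 11, 24} → MAX(m.year)=2017
  3: ids {8, 14, 21, 27} → MAX(m.year)=2013
  4: ids {3, 18} → MAX(m.year)=1978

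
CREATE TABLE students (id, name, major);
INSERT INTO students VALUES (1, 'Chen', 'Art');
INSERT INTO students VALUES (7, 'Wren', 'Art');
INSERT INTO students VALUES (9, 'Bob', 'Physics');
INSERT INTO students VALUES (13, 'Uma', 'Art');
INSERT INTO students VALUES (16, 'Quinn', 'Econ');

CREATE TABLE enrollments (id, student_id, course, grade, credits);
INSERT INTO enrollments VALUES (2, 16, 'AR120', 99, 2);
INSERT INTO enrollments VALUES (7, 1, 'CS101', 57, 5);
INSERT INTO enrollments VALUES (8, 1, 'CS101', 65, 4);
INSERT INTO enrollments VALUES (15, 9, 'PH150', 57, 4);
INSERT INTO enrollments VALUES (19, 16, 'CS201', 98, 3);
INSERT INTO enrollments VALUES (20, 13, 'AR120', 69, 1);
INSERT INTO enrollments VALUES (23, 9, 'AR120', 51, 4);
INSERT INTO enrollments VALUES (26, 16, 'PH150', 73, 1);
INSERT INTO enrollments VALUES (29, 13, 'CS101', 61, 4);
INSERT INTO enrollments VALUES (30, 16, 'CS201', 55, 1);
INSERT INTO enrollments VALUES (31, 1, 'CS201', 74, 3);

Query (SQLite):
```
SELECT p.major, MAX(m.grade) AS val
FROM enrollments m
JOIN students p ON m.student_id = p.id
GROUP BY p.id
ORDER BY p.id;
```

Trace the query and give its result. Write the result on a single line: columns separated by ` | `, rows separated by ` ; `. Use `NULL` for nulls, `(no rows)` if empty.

Join each enrollments row to its students via student_id.
Group joined rows by students.id; compute MAX(m.grade) per group.
  1: ids {7, 8, 31} → MAX(m.grade)=74
  9: ids {15, 23} → MAX(m.grade)=57
  13: ids {20, 29} → MAX(m.grade)=69
  16: ids {2, 19, 26, 30} → MAX(m.grade)=99

Art | 74 ; Physics | 57 ; Art | 69 ; Econ | 99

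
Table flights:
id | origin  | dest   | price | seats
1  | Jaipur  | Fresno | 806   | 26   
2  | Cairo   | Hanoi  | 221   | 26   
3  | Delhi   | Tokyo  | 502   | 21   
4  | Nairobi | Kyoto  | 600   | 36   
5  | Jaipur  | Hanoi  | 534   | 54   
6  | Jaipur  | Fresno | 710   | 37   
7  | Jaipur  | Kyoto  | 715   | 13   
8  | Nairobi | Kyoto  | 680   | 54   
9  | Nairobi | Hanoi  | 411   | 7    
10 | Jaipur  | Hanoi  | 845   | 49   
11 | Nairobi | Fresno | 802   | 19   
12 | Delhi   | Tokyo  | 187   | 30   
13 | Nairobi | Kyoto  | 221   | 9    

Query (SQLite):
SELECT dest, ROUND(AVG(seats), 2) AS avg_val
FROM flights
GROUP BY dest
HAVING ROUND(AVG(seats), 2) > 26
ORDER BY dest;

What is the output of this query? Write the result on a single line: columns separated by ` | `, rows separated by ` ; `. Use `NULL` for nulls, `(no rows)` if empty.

Fresno | 27.33 ; Hanoi | 34 ; Kyoto | 28

Partition flights by dest; compute ROUND(AVG(seats), 2) within each group.
HAVING: keep groups where ROUND(AVG(seats), 2) > 26.
  Fresno: ids {1, 6, 11} → ROUND(AVG(seats), 2)=27.33
  Hanoi: ids {2, 5, 9, 10} → ROUND(AVG(seats), 2)=34
  Kyoto: ids {4, 7, 8, 13} → ROUND(AVG(seats), 2)=28
  Tokyo: ids {3, 12} → ROUND(AVG(seats), 2)=25.5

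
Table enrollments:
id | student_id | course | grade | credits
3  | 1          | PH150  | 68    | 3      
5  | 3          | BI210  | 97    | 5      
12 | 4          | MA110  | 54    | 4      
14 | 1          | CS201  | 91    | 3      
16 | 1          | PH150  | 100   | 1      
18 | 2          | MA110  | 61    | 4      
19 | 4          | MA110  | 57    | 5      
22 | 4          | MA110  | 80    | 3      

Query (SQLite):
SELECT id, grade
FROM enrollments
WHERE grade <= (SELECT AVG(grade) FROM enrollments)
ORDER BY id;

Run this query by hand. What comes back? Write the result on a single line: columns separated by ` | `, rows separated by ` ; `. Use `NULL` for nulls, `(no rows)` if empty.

3 | 68 ; 12 | 54 ; 18 | 61 ; 19 | 57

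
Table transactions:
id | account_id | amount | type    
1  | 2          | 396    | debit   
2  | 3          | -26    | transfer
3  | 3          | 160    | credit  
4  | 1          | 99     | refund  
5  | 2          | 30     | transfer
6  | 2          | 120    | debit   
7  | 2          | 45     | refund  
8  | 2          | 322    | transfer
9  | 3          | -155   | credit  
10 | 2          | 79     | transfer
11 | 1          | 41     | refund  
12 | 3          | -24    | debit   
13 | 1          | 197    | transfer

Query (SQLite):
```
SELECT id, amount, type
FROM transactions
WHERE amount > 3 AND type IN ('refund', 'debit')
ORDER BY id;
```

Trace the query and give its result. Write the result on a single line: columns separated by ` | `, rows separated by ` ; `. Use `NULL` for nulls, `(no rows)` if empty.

1 | 396 | debit ; 4 | 99 | refund ; 6 | 120 | debit ; 7 | 45 | refund ; 11 | 41 | refund

amount > 3: ids {1, 3, 4, 5, 6, 7, 8, 10, 11, 13}
type IN ('refund', 'debit'): ids {1, 4, 6, 7, 11, 12}
Combine with AND.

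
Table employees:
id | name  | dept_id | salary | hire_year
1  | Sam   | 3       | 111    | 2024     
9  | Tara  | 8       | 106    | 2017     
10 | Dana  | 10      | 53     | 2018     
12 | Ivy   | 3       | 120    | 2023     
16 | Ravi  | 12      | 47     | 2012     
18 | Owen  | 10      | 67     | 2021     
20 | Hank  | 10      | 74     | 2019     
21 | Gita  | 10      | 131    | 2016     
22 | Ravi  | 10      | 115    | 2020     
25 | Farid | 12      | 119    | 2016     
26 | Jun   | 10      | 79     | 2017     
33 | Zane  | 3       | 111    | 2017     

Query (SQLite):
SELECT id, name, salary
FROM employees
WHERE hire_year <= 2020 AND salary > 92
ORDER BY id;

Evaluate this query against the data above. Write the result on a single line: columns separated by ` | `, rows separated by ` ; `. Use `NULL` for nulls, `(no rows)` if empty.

hire_year <= 2020: ids {9, 10, 16, 20, 21, 22, 25, 26, 33}
salary > 92: ids {1, 9, 12, 21, 22, 25, 33}
Combine with AND.

9 | Tara | 106 ; 21 | Gita | 131 ; 22 | Ravi | 115 ; 25 | Farid | 119 ; 33 | Zane | 111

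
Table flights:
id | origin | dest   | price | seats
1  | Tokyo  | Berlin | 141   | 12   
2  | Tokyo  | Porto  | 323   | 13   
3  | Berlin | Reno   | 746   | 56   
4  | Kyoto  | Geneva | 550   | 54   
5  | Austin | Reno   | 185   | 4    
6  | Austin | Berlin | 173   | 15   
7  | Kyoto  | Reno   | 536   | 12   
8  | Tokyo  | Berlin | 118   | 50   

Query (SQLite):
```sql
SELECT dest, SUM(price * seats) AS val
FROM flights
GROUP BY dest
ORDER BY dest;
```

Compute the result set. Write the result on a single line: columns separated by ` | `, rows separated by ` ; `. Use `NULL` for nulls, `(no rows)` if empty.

Berlin | 10187 ; Geneva | 29700 ; Porto | 4199 ; Reno | 48948

For each row compute price * seats.
Group by dest; take SUM of the expression per group.
  Berlin: ids {1, 6, 8} → SUM(price * seats)=10187
  Geneva: ids {4} → SUM(price * seats)=29700
  Porto: ids {2} → SUM(price * seats)=4199
  Reno: ids {3, 5, 7} → SUM(price * seats)=48948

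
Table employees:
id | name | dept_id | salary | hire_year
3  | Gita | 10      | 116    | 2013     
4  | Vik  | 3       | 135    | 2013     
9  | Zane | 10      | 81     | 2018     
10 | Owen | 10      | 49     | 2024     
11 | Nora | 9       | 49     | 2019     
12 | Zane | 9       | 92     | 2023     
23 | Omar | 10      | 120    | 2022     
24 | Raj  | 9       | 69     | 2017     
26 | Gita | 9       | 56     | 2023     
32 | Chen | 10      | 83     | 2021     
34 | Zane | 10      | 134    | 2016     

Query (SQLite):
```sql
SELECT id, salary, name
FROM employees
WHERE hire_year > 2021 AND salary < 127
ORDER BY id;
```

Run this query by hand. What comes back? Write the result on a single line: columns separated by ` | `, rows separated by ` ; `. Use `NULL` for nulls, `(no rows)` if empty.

hire_year > 2021: ids {10, 12, 23, 26}
salary < 127: ids {3, 9, 10, 11, 12, 23, 24, 26, 32}
Combine with AND.

10 | 49 | Owen ; 12 | 92 | Zane ; 23 | 120 | Omar ; 26 | 56 | Gita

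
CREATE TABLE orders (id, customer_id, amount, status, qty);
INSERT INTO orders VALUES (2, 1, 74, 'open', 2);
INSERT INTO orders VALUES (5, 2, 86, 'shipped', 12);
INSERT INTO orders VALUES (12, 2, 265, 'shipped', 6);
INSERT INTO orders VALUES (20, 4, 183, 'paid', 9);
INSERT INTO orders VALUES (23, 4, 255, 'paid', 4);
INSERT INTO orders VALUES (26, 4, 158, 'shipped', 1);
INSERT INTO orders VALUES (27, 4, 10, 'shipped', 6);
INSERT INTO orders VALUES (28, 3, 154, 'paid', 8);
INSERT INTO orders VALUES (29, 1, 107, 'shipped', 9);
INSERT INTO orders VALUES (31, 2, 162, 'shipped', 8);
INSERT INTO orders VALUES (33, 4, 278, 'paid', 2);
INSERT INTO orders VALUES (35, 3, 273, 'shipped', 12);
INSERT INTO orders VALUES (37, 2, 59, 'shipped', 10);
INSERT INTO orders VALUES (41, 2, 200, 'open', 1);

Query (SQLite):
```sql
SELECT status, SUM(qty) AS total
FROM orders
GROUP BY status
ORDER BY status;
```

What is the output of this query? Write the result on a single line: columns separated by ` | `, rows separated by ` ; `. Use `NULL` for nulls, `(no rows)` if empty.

Partition orders by status; compute SUM(qty) within each group.
  open: ids {2, 41} → SUM(qty)=3
  paid: ids {20, 23, 28, 33} → SUM(qty)=23
  shipped: ids {5, 12, 26, 27, 29, 31, 35, 37} → SUM(qty)=64

open | 3 ; paid | 23 ; shipped | 64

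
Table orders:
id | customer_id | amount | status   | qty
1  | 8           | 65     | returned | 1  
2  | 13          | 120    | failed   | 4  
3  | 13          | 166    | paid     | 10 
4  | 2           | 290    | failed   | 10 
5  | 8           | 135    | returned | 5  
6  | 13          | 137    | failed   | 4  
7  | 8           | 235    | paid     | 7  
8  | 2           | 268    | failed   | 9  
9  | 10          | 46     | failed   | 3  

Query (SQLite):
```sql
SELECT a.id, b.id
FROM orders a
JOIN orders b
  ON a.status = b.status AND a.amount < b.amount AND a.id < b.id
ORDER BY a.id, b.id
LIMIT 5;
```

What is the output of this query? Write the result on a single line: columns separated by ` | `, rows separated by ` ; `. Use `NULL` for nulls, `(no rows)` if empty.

1 | 5 ; 2 | 4 ; 2 | 6 ; 2 | 8 ; 3 | 7

Pairs (a,b) with same status, a.amount < b.amount, a.id < b.id.
status groups: failed:{2,4,6,8,9} paid:{3,7} returned:{1,5}
Ordered by (a.id, b.id); first 5.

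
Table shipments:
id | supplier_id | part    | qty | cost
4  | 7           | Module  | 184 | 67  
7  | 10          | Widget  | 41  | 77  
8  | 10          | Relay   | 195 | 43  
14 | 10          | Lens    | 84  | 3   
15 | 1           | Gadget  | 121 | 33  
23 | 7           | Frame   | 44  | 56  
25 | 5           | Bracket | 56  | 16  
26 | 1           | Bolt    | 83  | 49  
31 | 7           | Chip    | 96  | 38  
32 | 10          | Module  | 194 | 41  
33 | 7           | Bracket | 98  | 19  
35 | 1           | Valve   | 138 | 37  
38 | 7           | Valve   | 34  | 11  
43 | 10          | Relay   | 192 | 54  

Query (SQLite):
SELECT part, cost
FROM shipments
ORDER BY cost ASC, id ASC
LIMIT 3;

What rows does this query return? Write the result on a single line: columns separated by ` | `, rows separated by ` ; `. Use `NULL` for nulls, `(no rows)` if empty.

Sort by cost asc, tiebreak id asc: (3, id=14), (11, id=38), (16, id=25), (19, id=33), (33, id=15), (37, id=35) …. Take first 3.

Lens | 3 ; Valve | 11 ; Bracket | 16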